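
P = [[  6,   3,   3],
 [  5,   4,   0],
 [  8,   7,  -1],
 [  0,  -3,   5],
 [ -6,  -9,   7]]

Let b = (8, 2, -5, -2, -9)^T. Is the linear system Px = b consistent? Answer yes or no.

no

Row reduce the augmented matrix [P | b].
R2 ← R2 − (5/6)·R1: [0, 3/2, -5/2, -14/3]
R3 ← R3 − (4/3)·R1: [0, 3, -5, -47/3]
R5 ← R5 + R1: [0, -6, 10, -1]
R3 ← R3 − (2)·R2: [0, 0, 0, -19/3]
R4 ← R4 + (2)·R2: [0, 0, 0, -34/3]
R5 ← R5 + (4)·R2: [0, 0, 0, -59/3]
R4 ← R4 − (34/19)·R3: [0, 0, 0, 0]
R5 ← R5 − (59/19)·R3: [0, 0, 0, 0]
The echelon form has 3 nonzero rows; the last pivot sits in the augmented column, so rank(P) = 2 but rank([P|b]) = 3.
Since the ranks differ, the system is inconsistent.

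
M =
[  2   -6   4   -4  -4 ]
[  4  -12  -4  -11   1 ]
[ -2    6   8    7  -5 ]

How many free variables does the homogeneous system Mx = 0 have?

Row reduce to echelon form.
R2 ← R2 − (2)·R1: [0, 0, -12, -3, 9]
R3 ← R3 + R1: [0, 0, 12, 3, -9]
R3 ← R3 + R2: [0, 0, 0, 0, 0]
2 nonzero rows, so rank(M) = 2.
M has 5 columns; by rank–nullity, nullity = 5 − 2 = 3.

3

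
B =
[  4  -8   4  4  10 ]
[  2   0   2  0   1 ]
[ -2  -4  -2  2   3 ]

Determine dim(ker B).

3

Row reduce to echelon form.
R2 ← R2 − (1/2)·R1: [0, 4, 0, -2, -4]
R3 ← R3 + (1/2)·R1: [0, -8, 0, 4, 8]
R3 ← R3 + (2)·R2: [0, 0, 0, 0, 0]
2 nonzero rows, so rank(B) = 2.
B has 5 columns; by rank–nullity, nullity = 5 − 2 = 3.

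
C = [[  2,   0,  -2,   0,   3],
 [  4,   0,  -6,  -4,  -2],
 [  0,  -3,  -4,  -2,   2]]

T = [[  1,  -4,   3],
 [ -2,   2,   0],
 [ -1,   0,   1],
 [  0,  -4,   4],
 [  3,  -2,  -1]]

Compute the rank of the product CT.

First compute CT:
[[ 13, -14,   1],
 [  4,   4,  -8],
 [ 16,  -2, -14]]
Now row reduce the product.
R2 ← R2 − (4/13)·R1: [0, 108/13, -108/13]
R3 ← R3 − (16/13)·R1: [0, 198/13, -198/13]
R3 ← R3 − (11/6)·R2: [0, 0, 0]
2 nonzero rows, so rank(CT) = 2.

2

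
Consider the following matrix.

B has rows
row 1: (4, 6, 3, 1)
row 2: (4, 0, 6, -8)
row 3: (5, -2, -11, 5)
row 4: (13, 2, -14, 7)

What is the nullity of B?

1

Row reduce to echelon form.
R2 ← R2 − R1: [0, -6, 3, -9]
R3 ← R3 − (5/4)·R1: [0, -19/2, -59/4, 15/4]
R4 ← R4 − (13/4)·R1: [0, -35/2, -95/4, 15/4]
R3 ← R3 − (19/12)·R2: [0, 0, -39/2, 18]
R4 ← R4 − (35/12)·R2: [0, 0, -65/2, 30]
R4 ← R4 − (5/3)·R3: [0, 0, 0, 0]
3 nonzero rows, so rank(B) = 3.
B has 4 columns; by rank–nullity, nullity = 4 − 3 = 1.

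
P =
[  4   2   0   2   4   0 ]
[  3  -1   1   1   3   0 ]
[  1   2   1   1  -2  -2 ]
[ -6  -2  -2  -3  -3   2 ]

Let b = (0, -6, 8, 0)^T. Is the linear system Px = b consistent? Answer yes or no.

Row reduce the augmented matrix [P | b].
R2 ← R2 − (3/4)·R1: [0, -5/2, 1, -1/2, 0, 0, -6]
R3 ← R3 − (1/4)·R1: [0, 3/2, 1, 1/2, -3, -2, 8]
R4 ← R4 + (3/2)·R1: [0, 1, -2, 0, 3, 2, 0]
R3 ← R3 + (3/5)·R2: [0, 0, 8/5, 1/5, -3, -2, 22/5]
R4 ← R4 + (2/5)·R2: [0, 0, -8/5, -1/5, 3, 2, -12/5]
R4 ← R4 + R3: [0, 0, 0, 0, 0, 0, 2]
The echelon form has 4 nonzero rows; the last pivot sits in the augmented column, so rank(P) = 3 but rank([P|b]) = 4.
Since the ranks differ, the system is inconsistent.

no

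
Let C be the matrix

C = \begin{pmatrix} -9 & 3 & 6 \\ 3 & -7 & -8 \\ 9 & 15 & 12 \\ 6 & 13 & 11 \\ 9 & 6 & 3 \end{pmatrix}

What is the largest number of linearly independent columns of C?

Row reduce to echelon form.
R2 ← R2 + (1/3)·R1: [0, -6, -6]
R3 ← R3 + R1: [0, 18, 18]
R4 ← R4 + (2/3)·R1: [0, 15, 15]
R5 ← R5 + R1: [0, 9, 9]
R3 ← R3 + (3)·R2: [0, 0, 0]
R4 ← R4 + (5/2)·R2: [0, 0, 0]
R5 ← R5 + (3/2)·R2: [0, 0, 0]
Echelon form has 2 nonzero rows, so rank(C) = 2.
The rank gives the maximum number of linearly independent columns: 2.

2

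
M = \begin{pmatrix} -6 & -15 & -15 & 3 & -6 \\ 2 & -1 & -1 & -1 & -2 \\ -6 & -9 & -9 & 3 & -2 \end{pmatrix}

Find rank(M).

Row reduce to echelon form.
R2 ← R2 + (1/3)·R1: [0, -6, -6, 0, -4]
R3 ← R3 − R1: [0, 6, 6, 0, 4]
R3 ← R3 + R2: [0, 0, 0, 0, 0]
Echelon form has 2 nonzero rows, so rank(M) = 2.

2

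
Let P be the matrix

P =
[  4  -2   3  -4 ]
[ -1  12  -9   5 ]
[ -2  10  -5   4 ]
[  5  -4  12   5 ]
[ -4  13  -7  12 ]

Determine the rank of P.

4

Row reduce to echelon form.
R2 ← R2 + (1/4)·R1: [0, 23/2, -33/4, 4]
R3 ← R3 + (1/2)·R1: [0, 9, -7/2, 2]
R4 ← R4 − (5/4)·R1: [0, -3/2, 33/4, 10]
R5 ← R5 + R1: [0, 11, -4, 8]
R3 ← R3 − (18/23)·R2: [0, 0, 68/23, -26/23]
R4 ← R4 + (3/23)·R2: [0, 0, 165/23, 242/23]
R5 ← R5 − (22/23)·R2: [0, 0, 179/46, 96/23]
R4 ← R4 − (165/68)·R3: [0, 0, 0, 451/34]
R5 ← R5 − (179/136)·R3: [0, 0, 0, 385/68]
R5 ← R5 − (35/82)·R4: [0, 0, 0, 0]
Echelon form has 4 nonzero rows, so rank(P) = 4.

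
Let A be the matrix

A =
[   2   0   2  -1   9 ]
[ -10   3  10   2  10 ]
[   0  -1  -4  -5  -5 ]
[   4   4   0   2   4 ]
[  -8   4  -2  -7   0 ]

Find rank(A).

Row reduce to echelon form.
R2 ← R2 + (5)·R1: [0, 3, 20, -3, 55]
R4 ← R4 − (2)·R1: [0, 4, -4, 4, -14]
R5 ← R5 + (4)·R1: [0, 4, 6, -11, 36]
R3 ← R3 + (1/3)·R2: [0, 0, 8/3, -6, 40/3]
R4 ← R4 − (4/3)·R2: [0, 0, -92/3, 8, -262/3]
R5 ← R5 − (4/3)·R2: [0, 0, -62/3, -7, -112/3]
R4 ← R4 + (23/2)·R3: [0, 0, 0, -61, 66]
R5 ← R5 + (31/4)·R3: [0, 0, 0, -107/2, 66]
R5 ← R5 − (107/122)·R4: [0, 0, 0, 0, 495/61]
Echelon form has 5 nonzero rows, so rank(A) = 5.

5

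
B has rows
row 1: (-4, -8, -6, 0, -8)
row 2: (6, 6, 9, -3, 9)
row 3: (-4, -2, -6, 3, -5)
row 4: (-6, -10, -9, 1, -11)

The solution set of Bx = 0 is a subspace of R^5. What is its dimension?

Row reduce to echelon form.
R2 ← R2 + (3/2)·R1: [0, -6, 0, -3, -3]
R3 ← R3 − R1: [0, 6, 0, 3, 3]
R4 ← R4 − (3/2)·R1: [0, 2, 0, 1, 1]
R3 ← R3 + R2: [0, 0, 0, 0, 0]
R4 ← R4 + (1/3)·R2: [0, 0, 0, 0, 0]
2 nonzero rows, so rank(B) = 2.
B has 5 columns; by rank–nullity, nullity = 5 − 2 = 3.

3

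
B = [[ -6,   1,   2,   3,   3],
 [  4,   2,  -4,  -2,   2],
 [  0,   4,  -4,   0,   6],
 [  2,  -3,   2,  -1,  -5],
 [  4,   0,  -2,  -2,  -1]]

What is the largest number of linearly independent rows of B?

Row reduce to echelon form.
R2 ← R2 + (2/3)·R1: [0, 8/3, -8/3, 0, 4]
R4 ← R4 + (1/3)·R1: [0, -8/3, 8/3, 0, -4]
R5 ← R5 + (2/3)·R1: [0, 2/3, -2/3, 0, 1]
R3 ← R3 − (3/2)·R2: [0, 0, 0, 0, 0]
R4 ← R4 + R2: [0, 0, 0, 0, 0]
R5 ← R5 − (1/4)·R2: [0, 0, 0, 0, 0]
Echelon form has 2 nonzero rows, so rank(B) = 2.
The rank gives the maximum number of linearly independent rows: 2.

2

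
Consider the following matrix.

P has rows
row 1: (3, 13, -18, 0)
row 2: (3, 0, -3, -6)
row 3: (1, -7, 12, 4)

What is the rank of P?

3

Row reduce to echelon form.
R2 ← R2 − R1: [0, -13, 15, -6]
R3 ← R3 − (1/3)·R1: [0, -34/3, 18, 4]
R3 ← R3 − (34/39)·R2: [0, 0, 64/13, 120/13]
Echelon form has 3 nonzero rows, so rank(P) = 3.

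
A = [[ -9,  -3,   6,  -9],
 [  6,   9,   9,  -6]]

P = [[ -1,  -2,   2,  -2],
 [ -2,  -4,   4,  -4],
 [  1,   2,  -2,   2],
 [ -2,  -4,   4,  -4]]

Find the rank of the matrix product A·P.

First compute AP:
[[ 39,  78, -78,  78],
 [ -3,  -6,   6,  -6]]
Now row reduce the product.
R2 ← R2 + (1/13)·R1: [0, 0, 0, 0]
1 nonzero row, so rank(AP) = 1.

1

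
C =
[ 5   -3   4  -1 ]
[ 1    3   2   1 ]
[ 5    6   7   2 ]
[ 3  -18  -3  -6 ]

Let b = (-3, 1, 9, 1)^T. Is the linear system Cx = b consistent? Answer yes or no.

no

Row reduce the augmented matrix [C | b].
R2 ← R2 − (1/5)·R1: [0, 18/5, 6/5, 6/5, 8/5]
R3 ← R3 − R1: [0, 9, 3, 3, 12]
R4 ← R4 − (3/5)·R1: [0, -81/5, -27/5, -27/5, 14/5]
R3 ← R3 − (5/2)·R2: [0, 0, 0, 0, 8]
R4 ← R4 + (9/2)·R2: [0, 0, 0, 0, 10]
R4 ← R4 − (5/4)·R3: [0, 0, 0, 0, 0]
The echelon form has 3 nonzero rows; the last pivot sits in the augmented column, so rank(C) = 2 but rank([C|b]) = 3.
Since the ranks differ, the system is inconsistent.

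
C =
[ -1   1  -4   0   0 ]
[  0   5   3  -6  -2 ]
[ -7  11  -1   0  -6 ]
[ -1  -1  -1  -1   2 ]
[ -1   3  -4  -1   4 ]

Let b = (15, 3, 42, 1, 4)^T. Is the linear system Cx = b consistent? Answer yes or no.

yes

Row reduce the augmented matrix [C | b].
R3 ← R3 − (7)·R1: [0, 4, 27, 0, -6, -63]
R4 ← R4 − R1: [0, -2, 3, -1, 2, -14]
R5 ← R5 − R1: [0, 2, 0, -1, 4, -11]
R3 ← R3 − (4/5)·R2: [0, 0, 123/5, 24/5, -22/5, -327/5]
R4 ← R4 + (2/5)·R2: [0, 0, 21/5, -17/5, 6/5, -64/5]
R5 ← R5 − (2/5)·R2: [0, 0, -6/5, 7/5, 24/5, -61/5]
R4 ← R4 − (7/41)·R3: [0, 0, 0, -173/41, 80/41, -67/41]
R5 ← R5 + (2/41)·R3: [0, 0, 0, 67/41, 188/41, -631/41]
R5 ← R5 + (67/173)·R4: [0, 0, 0, 0, 924/173, -2772/173]
The echelon form has 5 nonzero rows, and every pivot lies in the first 5 columns, so rank(C) = rank([C|b]) = 5.
The system is consistent.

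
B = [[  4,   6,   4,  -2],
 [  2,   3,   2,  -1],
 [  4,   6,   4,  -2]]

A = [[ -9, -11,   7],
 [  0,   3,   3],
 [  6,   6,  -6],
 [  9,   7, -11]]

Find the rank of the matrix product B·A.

First compute BA:
[[-30, -16,  44],
 [-15,  -8,  22],
 [-30, -16,  44]]
Now row reduce the product.
R2 ← R2 − (1/2)·R1: [0, 0, 0]
R3 ← R3 − R1: [0, 0, 0]
1 nonzero row, so rank(BA) = 1.

1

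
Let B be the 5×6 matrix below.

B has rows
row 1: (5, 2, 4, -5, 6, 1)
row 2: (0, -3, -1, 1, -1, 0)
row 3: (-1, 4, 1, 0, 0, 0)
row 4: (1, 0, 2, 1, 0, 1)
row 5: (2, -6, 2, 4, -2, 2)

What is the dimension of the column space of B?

3

Row reduce to echelon form.
R3 ← R3 + (1/5)·R1: [0, 22/5, 9/5, -1, 6/5, 1/5]
R4 ← R4 − (1/5)·R1: [0, -2/5, 6/5, 2, -6/5, 4/5]
R5 ← R5 − (2/5)·R1: [0, -34/5, 2/5, 6, -22/5, 8/5]
R3 ← R3 + (22/15)·R2: [0, 0, 1/3, 7/15, -4/15, 1/5]
R4 ← R4 − (2/15)·R2: [0, 0, 4/3, 28/15, -16/15, 4/5]
R5 ← R5 − (34/15)·R2: [0, 0, 8/3, 56/15, -32/15, 8/5]
R4 ← R4 − (4)·R3: [0, 0, 0, 0, 0, 0]
R5 ← R5 − (8)·R3: [0, 0, 0, 0, 0, 0]
Echelon form has 3 nonzero rows, so rank(B) = 3.
The column space has dimension equal to the rank: 3.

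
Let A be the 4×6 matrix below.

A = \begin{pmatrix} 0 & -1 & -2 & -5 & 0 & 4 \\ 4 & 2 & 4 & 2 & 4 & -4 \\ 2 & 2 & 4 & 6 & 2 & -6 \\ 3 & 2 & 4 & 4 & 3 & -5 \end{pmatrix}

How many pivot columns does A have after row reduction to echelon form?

2

Row reduce to echelon form.
Swap R1 ↔ R2
R3 ← R3 − (1/2)·R1: [0, 1, 2, 5, 0, -4]
R4 ← R4 − (3/4)·R1: [0, 1/2, 1, 5/2, 0, -2]
R3 ← R3 + R2: [0, 0, 0, 0, 0, 0]
R4 ← R4 + (1/2)·R2: [0, 0, 0, 0, 0, 0]
Echelon form has 2 nonzero rows, so rank(A) = 2.
Each nonzero row contributes one pivot column: 2 pivot columns.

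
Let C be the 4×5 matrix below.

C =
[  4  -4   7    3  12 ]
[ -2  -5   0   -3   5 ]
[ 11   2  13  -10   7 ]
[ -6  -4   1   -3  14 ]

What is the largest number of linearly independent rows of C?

Row reduce to echelon form.
R2 ← R2 + (1/2)·R1: [0, -7, 7/2, -3/2, 11]
R3 ← R3 − (11/4)·R1: [0, 13, -25/4, -73/4, -26]
R4 ← R4 + (3/2)·R1: [0, -10, 23/2, 3/2, 32]
R3 ← R3 + (13/7)·R2: [0, 0, 1/4, -589/28, -39/7]
R4 ← R4 − (10/7)·R2: [0, 0, 13/2, 51/14, 114/7]
R4 ← R4 − (26)·R3: [0, 0, 0, 3854/7, 1128/7]
Echelon form has 4 nonzero rows, so rank(C) = 4.
The rank gives the maximum number of linearly independent rows: 4.

4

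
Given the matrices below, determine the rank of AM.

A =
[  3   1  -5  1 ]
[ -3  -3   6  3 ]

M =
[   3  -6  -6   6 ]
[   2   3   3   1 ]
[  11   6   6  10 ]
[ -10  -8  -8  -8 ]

First compute AM:
[[-54, -53, -53, -39],
 [ 21,  21,  21,  15]]
Now row reduce the product.
R2 ← R2 + (7/18)·R1: [0, 7/18, 7/18, -1/6]
2 nonzero rows, so rank(AM) = 2.

2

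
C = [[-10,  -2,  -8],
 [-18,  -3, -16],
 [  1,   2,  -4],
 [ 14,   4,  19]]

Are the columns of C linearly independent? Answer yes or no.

yes

Row reduce C to echelon form.
R2 ← R2 − (9/5)·R1: [0, 3/5, -8/5]
R3 ← R3 + (1/10)·R1: [0, 9/5, -24/5]
R4 ← R4 + (7/5)·R1: [0, 6/5, 39/5]
R3 ← R3 − (3)·R2: [0, 0, 0]
R4 ← R4 − (2)·R2: [0, 0, 11]
Swap R3 ↔ R4
3 pivots among 3 columns.
Every column is a pivot column, so the columns are linearly independent.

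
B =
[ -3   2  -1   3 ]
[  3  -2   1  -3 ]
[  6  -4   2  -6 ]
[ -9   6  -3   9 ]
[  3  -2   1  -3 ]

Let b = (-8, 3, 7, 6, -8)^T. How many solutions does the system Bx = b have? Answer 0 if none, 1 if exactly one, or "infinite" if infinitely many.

0

Row reduce the augmented matrix [B | b].
R2 ← R2 + R1: [0, 0, 0, 0, -5]
R3 ← R3 + (2)·R1: [0, 0, 0, 0, -9]
R4 ← R4 − (3)·R1: [0, 0, 0, 0, 30]
R5 ← R5 + R1: [0, 0, 0, 0, -16]
R3 ← R3 − (9/5)·R2: [0, 0, 0, 0, 0]
R4 ← R4 + (6)·R2: [0, 0, 0, 0, 0]
R5 ← R5 − (16/5)·R2: [0, 0, 0, 0, 0]
The echelon form has 2 nonzero rows; the last pivot sits in the augmented column, so rank(B) = 1 but rank([B|b]) = 2.
Since the ranks differ, the system is inconsistent.
It has no solutions.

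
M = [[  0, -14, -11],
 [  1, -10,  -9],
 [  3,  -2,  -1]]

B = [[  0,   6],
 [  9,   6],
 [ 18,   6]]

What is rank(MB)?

First compute MB:
[[-324, -150],
 [-252, -108],
 [-36,   0]]
Now row reduce the product.
R2 ← R2 − (7/9)·R1: [0, 26/3]
R3 ← R3 − (1/9)·R1: [0, 50/3]
R3 ← R3 − (25/13)·R2: [0, 0]
2 nonzero rows, so rank(MB) = 2.

2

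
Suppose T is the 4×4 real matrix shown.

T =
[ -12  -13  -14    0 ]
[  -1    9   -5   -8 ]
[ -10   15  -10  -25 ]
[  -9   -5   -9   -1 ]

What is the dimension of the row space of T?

4

Row reduce to echelon form.
R2 ← R2 − (1/12)·R1: [0, 121/12, -23/6, -8]
R3 ← R3 − (5/6)·R1: [0, 155/6, 5/3, -25]
R4 ← R4 − (3/4)·R1: [0, 19/4, 3/2, -1]
R3 ← R3 − (310/121)·R2: [0, 0, 1390/121, -545/121]
R4 ← R4 − (57/121)·R2: [0, 0, 400/121, 335/121]
R4 ← R4 − (40/139)·R3: [0, 0, 0, 565/139]
Echelon form has 4 nonzero rows, so rank(T) = 4.
The row space has dimension equal to the rank: 4.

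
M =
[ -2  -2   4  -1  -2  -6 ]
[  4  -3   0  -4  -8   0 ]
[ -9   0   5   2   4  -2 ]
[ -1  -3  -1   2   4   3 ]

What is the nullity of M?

Row reduce to echelon form.
R2 ← R2 + (2)·R1: [0, -7, 8, -6, -12, -12]
R3 ← R3 − (9/2)·R1: [0, 9, -13, 13/2, 13, 25]
R4 ← R4 − (1/2)·R1: [0, -2, -3, 5/2, 5, 6]
R3 ← R3 + (9/7)·R2: [0, 0, -19/7, -17/14, -17/7, 67/7]
R4 ← R4 − (2/7)·R2: [0, 0, -37/7, 59/14, 59/7, 66/7]
R4 ← R4 − (37/19)·R3: [0, 0, 0, 125/19, 250/19, -175/19]
4 nonzero rows, so rank(M) = 4.
M has 6 columns; by rank–nullity, nullity = 6 − 4 = 2.

2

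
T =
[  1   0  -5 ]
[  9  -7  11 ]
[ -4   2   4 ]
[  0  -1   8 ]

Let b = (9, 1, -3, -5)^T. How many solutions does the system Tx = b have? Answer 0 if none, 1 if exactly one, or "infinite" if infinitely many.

Row reduce the augmented matrix [T | b].
R2 ← R2 − (9)·R1: [0, -7, 56, -80]
R3 ← R3 + (4)·R1: [0, 2, -16, 33]
R3 ← R3 + (2/7)·R2: [0, 0, 0, 71/7]
R4 ← R4 − (1/7)·R2: [0, 0, 0, 45/7]
R4 ← R4 − (45/71)·R3: [0, 0, 0, 0]
The echelon form has 3 nonzero rows; the last pivot sits in the augmented column, so rank(T) = 2 but rank([T|b]) = 3.
Since the ranks differ, the system is inconsistent.
It has no solutions.

0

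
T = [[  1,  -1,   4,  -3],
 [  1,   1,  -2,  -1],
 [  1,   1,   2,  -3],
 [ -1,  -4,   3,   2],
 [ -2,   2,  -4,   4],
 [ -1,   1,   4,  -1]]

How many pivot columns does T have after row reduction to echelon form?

3

Row reduce to echelon form.
R2 ← R2 − R1: [0, 2, -6, 2]
R3 ← R3 − R1: [0, 2, -2, 0]
R4 ← R4 + R1: [0, -5, 7, -1]
R5 ← R5 + (2)·R1: [0, 0, 4, -2]
R6 ← R6 + R1: [0, 0, 8, -4]
R3 ← R3 − R2: [0, 0, 4, -2]
R4 ← R4 + (5/2)·R2: [0, 0, -8, 4]
R4 ← R4 + (2)·R3: [0, 0, 0, 0]
R5 ← R5 − R3: [0, 0, 0, 0]
R6 ← R6 − (2)·R3: [0, 0, 0, 0]
Echelon form has 3 nonzero rows, so rank(T) = 3.
Each nonzero row contributes one pivot column: 3 pivot columns.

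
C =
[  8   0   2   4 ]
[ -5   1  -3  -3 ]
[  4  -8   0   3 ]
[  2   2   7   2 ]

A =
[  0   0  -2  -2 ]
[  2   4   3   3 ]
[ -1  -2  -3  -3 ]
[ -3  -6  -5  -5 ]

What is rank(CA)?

2

First compute CA:
[[-14, -28, -42, -42],
 [ 14,  28,  37,  37],
 [-25, -50, -47, -47],
 [ -9, -18, -29, -29]]
Now row reduce the product.
R2 ← R2 + R1: [0, 0, -5, -5]
R3 ← R3 − (25/14)·R1: [0, 0, 28, 28]
R4 ← R4 − (9/14)·R1: [0, 0, -2, -2]
R3 ← R3 + (28/5)·R2: [0, 0, 0, 0]
R4 ← R4 − (2/5)·R2: [0, 0, 0, 0]
2 nonzero rows, so rank(CA) = 2.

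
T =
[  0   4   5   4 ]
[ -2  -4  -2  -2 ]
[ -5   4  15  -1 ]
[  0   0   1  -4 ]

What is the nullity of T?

1

Row reduce to echelon form.
Swap R1 ↔ R2
R3 ← R3 − (5/2)·R1: [0, 14, 20, 4]
R3 ← R3 − (7/2)·R2: [0, 0, 5/2, -10]
R4 ← R4 − (2/5)·R3: [0, 0, 0, 0]
3 nonzero rows, so rank(T) = 3.
T has 4 columns; by rank–nullity, nullity = 4 − 3 = 1.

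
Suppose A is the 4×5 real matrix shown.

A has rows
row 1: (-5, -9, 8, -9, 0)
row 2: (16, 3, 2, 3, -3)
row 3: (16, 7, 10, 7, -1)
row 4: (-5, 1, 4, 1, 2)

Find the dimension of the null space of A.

Row reduce to echelon form.
R2 ← R2 + (16/5)·R1: [0, -129/5, 138/5, -129/5, -3]
R3 ← R3 + (16/5)·R1: [0, -109/5, 178/5, -109/5, -1]
R4 ← R4 − R1: [0, 10, -4, 10, 2]
R3 ← R3 − (109/129)·R2: [0, 0, 528/43, 0, 66/43]
R4 ← R4 + (50/129)·R2: [0, 0, 288/43, 0, 36/43]
R4 ← R4 − (6/11)·R3: [0, 0, 0, 0, 0]
3 nonzero rows, so rank(A) = 3.
A has 5 columns; by rank–nullity, nullity = 5 − 3 = 2.

2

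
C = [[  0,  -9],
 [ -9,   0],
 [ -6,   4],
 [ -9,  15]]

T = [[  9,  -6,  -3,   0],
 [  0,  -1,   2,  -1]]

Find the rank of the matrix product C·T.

First compute CT:
[[  0,   9, -18,   9],
 [-81,  54,  27,   0],
 [-54,  32,  26,  -4],
 [-81,  39,  57, -15]]
Now row reduce the product.
Swap R1 ↔ R2
R3 ← R3 − (2/3)·R1: [0, -4, 8, -4]
R4 ← R4 − R1: [0, -15, 30, -15]
R3 ← R3 + (4/9)·R2: [0, 0, 0, 0]
R4 ← R4 + (5/3)·R2: [0, 0, 0, 0]
2 nonzero rows, so rank(CT) = 2.

2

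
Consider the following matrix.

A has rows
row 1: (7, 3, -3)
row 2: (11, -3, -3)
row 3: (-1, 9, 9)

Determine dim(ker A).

0

Row reduce to echelon form.
R2 ← R2 − (11/7)·R1: [0, -54/7, 12/7]
R3 ← R3 + (1/7)·R1: [0, 66/7, 60/7]
R3 ← R3 + (11/9)·R2: [0, 0, 32/3]
3 nonzero rows, so rank(A) = 3.
A has 3 columns; by rank–nullity, nullity = 3 − 3 = 0.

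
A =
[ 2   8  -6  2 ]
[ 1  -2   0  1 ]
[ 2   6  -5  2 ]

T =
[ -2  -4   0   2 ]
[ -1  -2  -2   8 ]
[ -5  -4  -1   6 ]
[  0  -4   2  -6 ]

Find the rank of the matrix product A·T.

First compute AT:
[[ 18,  -8,  -6,  20],
 [  0,  -4,   6, -20],
 [ 15,  -8,  -3,  10]]
Now row reduce the product.
R3 ← R3 − (5/6)·R1: [0, -4/3, 2, -20/3]
R3 ← R3 − (1/3)·R2: [0, 0, 0, 0]
2 nonzero rows, so rank(AT) = 2.

2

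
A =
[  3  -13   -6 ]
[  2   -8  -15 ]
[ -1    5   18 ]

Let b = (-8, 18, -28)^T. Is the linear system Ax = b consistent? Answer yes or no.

Row reduce the augmented matrix [A | b].
R2 ← R2 − (2/3)·R1: [0, 2/3, -11, 70/3]
R3 ← R3 + (1/3)·R1: [0, 2/3, 16, -92/3]
R3 ← R3 − R2: [0, 0, 27, -54]
The echelon form has 3 nonzero rows, and every pivot lies in the first 3 columns, so rank(A) = rank([A|b]) = 3.
The system is consistent.

yes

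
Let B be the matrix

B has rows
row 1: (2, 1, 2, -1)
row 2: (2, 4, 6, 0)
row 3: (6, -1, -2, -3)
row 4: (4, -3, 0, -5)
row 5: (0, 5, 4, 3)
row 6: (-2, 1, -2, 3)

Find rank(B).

3

Row reduce to echelon form.
R2 ← R2 − R1: [0, 3, 4, 1]
R3 ← R3 − (3)·R1: [0, -4, -8, 0]
R4 ← R4 − (2)·R1: [0, -5, -4, -3]
R6 ← R6 + R1: [0, 2, 0, 2]
R3 ← R3 + (4/3)·R2: [0, 0, -8/3, 4/3]
R4 ← R4 + (5/3)·R2: [0, 0, 8/3, -4/3]
R5 ← R5 − (5/3)·R2: [0, 0, -8/3, 4/3]
R6 ← R6 − (2/3)·R2: [0, 0, -8/3, 4/3]
R4 ← R4 + R3: [0, 0, 0, 0]
R5 ← R5 − R3: [0, 0, 0, 0]
R6 ← R6 − R3: [0, 0, 0, 0]
Echelon form has 3 nonzero rows, so rank(B) = 3.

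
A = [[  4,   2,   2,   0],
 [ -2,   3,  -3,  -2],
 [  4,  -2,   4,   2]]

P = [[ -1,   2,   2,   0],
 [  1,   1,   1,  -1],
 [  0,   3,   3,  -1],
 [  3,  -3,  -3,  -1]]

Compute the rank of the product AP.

2

First compute AP:
[[ -2,  16,  16,  -4],
 [ -1,  -4,  -4,   2],
 [  0,  12,  12,  -4]]
Now row reduce the product.
R2 ← R2 − (1/2)·R1: [0, -12, -12, 4]
R3 ← R3 + R2: [0, 0, 0, 0]
2 nonzero rows, so rank(AP) = 2.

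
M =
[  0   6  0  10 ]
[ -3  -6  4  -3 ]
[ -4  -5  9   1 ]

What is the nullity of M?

Row reduce to echelon form.
Swap R1 ↔ R2
R3 ← R3 − (4/3)·R1: [0, 3, 11/3, 5]
R3 ← R3 − (1/2)·R2: [0, 0, 11/3, 0]
3 nonzero rows, so rank(M) = 3.
M has 4 columns; by rank–nullity, nullity = 4 − 3 = 1.

1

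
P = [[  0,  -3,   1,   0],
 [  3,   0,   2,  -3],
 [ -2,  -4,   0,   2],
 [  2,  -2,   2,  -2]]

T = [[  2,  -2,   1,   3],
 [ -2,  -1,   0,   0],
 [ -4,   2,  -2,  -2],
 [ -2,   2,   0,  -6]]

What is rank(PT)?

2

First compute PT:
[[  2,   5,  -2,  -2],
 [  4,  -8,  -1,  23],
 [  0,  12,  -2, -18],
 [  4,  -2,  -2,  14]]
Now row reduce the product.
R2 ← R2 − (2)·R1: [0, -18, 3, 27]
R4 ← R4 − (2)·R1: [0, -12, 2, 18]
R3 ← R3 + (2/3)·R2: [0, 0, 0, 0]
R4 ← R4 − (2/3)·R2: [0, 0, 0, 0]
2 nonzero rows, so rank(PT) = 2.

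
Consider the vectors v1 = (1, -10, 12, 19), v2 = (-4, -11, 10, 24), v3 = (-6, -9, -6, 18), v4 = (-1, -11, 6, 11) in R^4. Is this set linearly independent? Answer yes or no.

Form the matrix with these vectors as rows and row reduce.
R2 ← R2 + (4)·R1: [0, -51, 58, 100]
R3 ← R3 + (6)·R1: [0, -69, 66, 132]
R4 ← R4 + R1: [0, -21, 18, 30]
R3 ← R3 − (23/17)·R2: [0, 0, -212/17, -56/17]
R4 ← R4 − (7/17)·R2: [0, 0, -100/17, -190/17]
R4 ← R4 − (25/53)·R3: [0, 0, 0, -510/53]
4 nonzero rows, so the 4 vectors span a space of dimension 4.
Since 4 = 4, the vectors are linearly independent.

yes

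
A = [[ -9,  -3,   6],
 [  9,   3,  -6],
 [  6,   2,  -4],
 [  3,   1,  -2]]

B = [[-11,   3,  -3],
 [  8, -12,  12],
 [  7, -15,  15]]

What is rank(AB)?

First compute AB:
[[117, -81,  81],
 [-117,  81, -81],
 [-78,  54, -54],
 [-39,  27, -27]]
Now row reduce the product.
R2 ← R2 + R1: [0, 0, 0]
R3 ← R3 + (2/3)·R1: [0, 0, 0]
R4 ← R4 + (1/3)·R1: [0, 0, 0]
1 nonzero row, so rank(AB) = 1.

1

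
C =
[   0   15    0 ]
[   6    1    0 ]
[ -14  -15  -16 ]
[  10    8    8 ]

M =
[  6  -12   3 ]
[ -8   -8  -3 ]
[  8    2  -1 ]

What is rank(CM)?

3

First compute CM:
[[-120, -120, -45],
 [ 28, -80,  15],
 [-92, 256,  19],
 [ 60, -168,  -2]]
Now row reduce the product.
R2 ← R2 + (7/30)·R1: [0, -108, 9/2]
R3 ← R3 − (23/30)·R1: [0, 348, 107/2]
R4 ← R4 + (1/2)·R1: [0, -228, -49/2]
R3 ← R3 + (29/9)·R2: [0, 0, 68]
R4 ← R4 − (19/9)·R2: [0, 0, -34]
R4 ← R4 + (1/2)·R3: [0, 0, 0]
3 nonzero rows, so rank(CM) = 3.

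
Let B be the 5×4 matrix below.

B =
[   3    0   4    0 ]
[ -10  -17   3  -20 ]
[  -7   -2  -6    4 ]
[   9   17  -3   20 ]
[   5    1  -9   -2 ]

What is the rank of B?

4

Row reduce to echelon form.
R2 ← R2 + (10/3)·R1: [0, -17, 49/3, -20]
R3 ← R3 + (7/3)·R1: [0, -2, 10/3, 4]
R4 ← R4 − (3)·R1: [0, 17, -15, 20]
R5 ← R5 − (5/3)·R1: [0, 1, -47/3, -2]
R3 ← R3 − (2/17)·R2: [0, 0, 24/17, 108/17]
R4 ← R4 + R2: [0, 0, 4/3, 0]
R5 ← R5 + (1/17)·R2: [0, 0, -250/17, -54/17]
R4 ← R4 − (17/18)·R3: [0, 0, 0, -6]
R5 ← R5 + (125/12)·R3: [0, 0, 0, 63]
R5 ← R5 + (21/2)·R4: [0, 0, 0, 0]
Echelon form has 4 nonzero rows, so rank(B) = 4.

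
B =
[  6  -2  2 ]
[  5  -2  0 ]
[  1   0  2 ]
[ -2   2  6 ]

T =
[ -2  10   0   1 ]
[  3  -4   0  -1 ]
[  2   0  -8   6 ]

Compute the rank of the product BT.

2

First compute BT:
[[-14,  68, -16,  20],
 [-16,  58,   0,   7],
 [  2,  10, -16,  13],
 [ 22, -28, -48,  32]]
Now row reduce the product.
R2 ← R2 − (8/7)·R1: [0, -138/7, 128/7, -111/7]
R3 ← R3 + (1/7)·R1: [0, 138/7, -128/7, 111/7]
R4 ← R4 + (11/7)·R1: [0, 552/7, -512/7, 444/7]
R3 ← R3 + R2: [0, 0, 0, 0]
R4 ← R4 + (4)·R2: [0, 0, 0, 0]
2 nonzero rows, so rank(BT) = 2.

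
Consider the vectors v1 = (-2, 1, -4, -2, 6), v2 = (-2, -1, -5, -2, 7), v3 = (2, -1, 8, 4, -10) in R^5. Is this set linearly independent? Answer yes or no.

Form the matrix with these vectors as rows and row reduce.
R2 ← R2 − R1: [0, -2, -1, 0, 1]
R3 ← R3 + R1: [0, 0, 4, 2, -4]
3 nonzero rows, so the 3 vectors span a space of dimension 3.
Since 3 = 3, the vectors are linearly independent.

yes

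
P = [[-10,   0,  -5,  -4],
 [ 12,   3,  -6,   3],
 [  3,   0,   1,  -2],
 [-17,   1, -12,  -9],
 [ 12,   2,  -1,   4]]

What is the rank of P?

4

Row reduce to echelon form.
R2 ← R2 + (6/5)·R1: [0, 3, -12, -9/5]
R3 ← R3 + (3/10)·R1: [0, 0, -1/2, -16/5]
R4 ← R4 − (17/10)·R1: [0, 1, -7/2, -11/5]
R5 ← R5 + (6/5)·R1: [0, 2, -7, -4/5]
R4 ← R4 − (1/3)·R2: [0, 0, 1/2, -8/5]
R5 ← R5 − (2/3)·R2: [0, 0, 1, 2/5]
R4 ← R4 + R3: [0, 0, 0, -24/5]
R5 ← R5 + (2)·R3: [0, 0, 0, -6]
R5 ← R5 − (5/4)·R4: [0, 0, 0, 0]
Echelon form has 4 nonzero rows, so rank(P) = 4.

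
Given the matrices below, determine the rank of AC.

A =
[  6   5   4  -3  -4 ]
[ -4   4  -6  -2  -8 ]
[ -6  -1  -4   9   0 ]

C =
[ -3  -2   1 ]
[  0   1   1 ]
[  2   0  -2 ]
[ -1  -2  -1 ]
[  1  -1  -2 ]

2

First compute AC:
[[-11,   3,  14],
 [ -6,  24,  30],
 [  1,  -7,  -8]]
Now row reduce the product.
R2 ← R2 − (6/11)·R1: [0, 246/11, 246/11]
R3 ← R3 + (1/11)·R1: [0, -74/11, -74/11]
R3 ← R3 + (37/123)·R2: [0, 0, 0]
2 nonzero rows, so rank(AC) = 2.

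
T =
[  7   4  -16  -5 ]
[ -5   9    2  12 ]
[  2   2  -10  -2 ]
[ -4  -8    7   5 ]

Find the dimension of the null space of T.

Row reduce to echelon form.
R2 ← R2 + (5/7)·R1: [0, 83/7, -66/7, 59/7]
R3 ← R3 − (2/7)·R1: [0, 6/7, -38/7, -4/7]
R4 ← R4 + (4/7)·R1: [0, -40/7, -15/7, 15/7]
R3 ← R3 − (6/83)·R2: [0, 0, -394/83, -98/83]
R4 ← R4 + (40/83)·R2: [0, 0, -555/83, 515/83]
R4 ← R4 − (555/394)·R3: [0, 0, 0, 1550/197]
4 nonzero rows, so rank(T) = 4.
T has 4 columns; by rank–nullity, nullity = 4 − 4 = 0.

0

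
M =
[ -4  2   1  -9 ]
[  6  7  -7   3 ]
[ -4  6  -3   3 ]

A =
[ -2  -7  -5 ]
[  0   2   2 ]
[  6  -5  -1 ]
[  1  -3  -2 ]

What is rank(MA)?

First compute MA:
[[  5,  54,  41],
 [-51,  -2, -15],
 [ -7,  46,  29]]
Now row reduce the product.
R2 ← R2 + (51/5)·R1: [0, 2744/5, 2016/5]
R3 ← R3 + (7/5)·R1: [0, 608/5, 432/5]
R3 ← R3 − (76/343)·R2: [0, 0, -144/49]
3 nonzero rows, so rank(MA) = 3.

3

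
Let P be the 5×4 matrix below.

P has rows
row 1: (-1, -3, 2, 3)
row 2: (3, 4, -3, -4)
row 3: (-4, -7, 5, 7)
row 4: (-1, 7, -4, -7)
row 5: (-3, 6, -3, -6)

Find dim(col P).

2

Row reduce to echelon form.
R2 ← R2 + (3)·R1: [0, -5, 3, 5]
R3 ← R3 − (4)·R1: [0, 5, -3, -5]
R4 ← R4 − R1: [0, 10, -6, -10]
R5 ← R5 − (3)·R1: [0, 15, -9, -15]
R3 ← R3 + R2: [0, 0, 0, 0]
R4 ← R4 + (2)·R2: [0, 0, 0, 0]
R5 ← R5 + (3)·R2: [0, 0, 0, 0]
Echelon form has 2 nonzero rows, so rank(P) = 2.
The column space has dimension equal to the rank: 2.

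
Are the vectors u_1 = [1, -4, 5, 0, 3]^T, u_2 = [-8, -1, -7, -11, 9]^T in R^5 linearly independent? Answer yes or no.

yes

Form the matrix with these vectors as rows and row reduce.
R2 ← R2 + (8)·R1: [0, -33, 33, -11, 33]
2 nonzero rows, so the 2 vectors span a space of dimension 2.
Since 2 = 2, the vectors are linearly independent.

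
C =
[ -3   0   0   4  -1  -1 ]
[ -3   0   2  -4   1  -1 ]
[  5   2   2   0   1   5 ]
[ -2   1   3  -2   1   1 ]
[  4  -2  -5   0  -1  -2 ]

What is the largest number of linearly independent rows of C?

Row reduce to echelon form.
R2 ← R2 − R1: [0, 0, 2, -8, 2, 0]
R3 ← R3 + (5/3)·R1: [0, 2, 2, 20/3, -2/3, 10/3]
R4 ← R4 − (2/3)·R1: [0, 1, 3, -14/3, 5/3, 5/3]
R5 ← R5 + (4/3)·R1: [0, -2, -5, 16/3, -7/3, -10/3]
Swap R2 ↔ R3
R4 ← R4 − (1/2)·R2: [0, 0, 2, -8, 2, 0]
R5 ← R5 + R2: [0, 0, -3, 12, -3, 0]
R4 ← R4 − R3: [0, 0, 0, 0, 0, 0]
R5 ← R5 + (3/2)·R3: [0, 0, 0, 0, 0, 0]
Echelon form has 3 nonzero rows, so rank(C) = 3.
The rank gives the maximum number of linearly independent rows: 3.

3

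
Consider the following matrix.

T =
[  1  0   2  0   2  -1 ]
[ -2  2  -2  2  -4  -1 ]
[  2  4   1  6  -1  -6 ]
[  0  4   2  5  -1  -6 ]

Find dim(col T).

4

Row reduce to echelon form.
R2 ← R2 + (2)·R1: [0, 2, 2, 2, 0, -3]
R3 ← R3 − (2)·R1: [0, 4, -3, 6, -5, -4]
R3 ← R3 − (2)·R2: [0, 0, -7, 2, -5, 2]
R4 ← R4 − (2)·R2: [0, 0, -2, 1, -1, 0]
R4 ← R4 − (2/7)·R3: [0, 0, 0, 3/7, 3/7, -4/7]
Echelon form has 4 nonzero rows, so rank(T) = 4.
The column space has dimension equal to the rank: 4.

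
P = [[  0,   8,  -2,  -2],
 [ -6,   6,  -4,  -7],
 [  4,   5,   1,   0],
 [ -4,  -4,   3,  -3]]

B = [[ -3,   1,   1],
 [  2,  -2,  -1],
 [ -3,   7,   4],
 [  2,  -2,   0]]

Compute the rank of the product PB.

3

First compute PB:
[[ 18, -26, -16],
 [ 28, -32, -28],
 [ -5,   1,   3],
 [-11,  31,  12]]
Now row reduce the product.
R2 ← R2 − (14/9)·R1: [0, 76/9, -28/9]
R3 ← R3 + (5/18)·R1: [0, -56/9, -13/9]
R4 ← R4 + (11/18)·R1: [0, 136/9, 20/9]
R3 ← R3 + (14/19)·R2: [0, 0, -71/19]
R4 ← R4 − (34/19)·R2: [0, 0, 148/19]
R4 ← R4 + (148/71)·R3: [0, 0, 0]
3 nonzero rows, so rank(PB) = 3.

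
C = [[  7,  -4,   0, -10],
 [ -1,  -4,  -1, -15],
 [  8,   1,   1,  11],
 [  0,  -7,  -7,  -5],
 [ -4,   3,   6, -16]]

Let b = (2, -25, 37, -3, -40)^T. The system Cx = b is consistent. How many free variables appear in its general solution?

Row reduce the augmented matrix [C | b].
R2 ← R2 + (1/7)·R1: [0, -32/7, -1, -115/7, -173/7]
R3 ← R3 − (8/7)·R1: [0, 39/7, 1, 157/7, 243/7]
R5 ← R5 + (4/7)·R1: [0, 5/7, 6, -152/7, -272/7]
R3 ← R3 + (39/32)·R2: [0, 0, -7/32, 77/32, 147/32]
R4 ← R4 − (49/32)·R2: [0, 0, -175/32, 645/32, 1115/32]
R5 ← R5 + (5/32)·R2: [0, 0, 187/32, -777/32, -1367/32]
R4 ← R4 − (25)·R3: [0, 0, 0, -40, -80]
R5 ← R5 + (187/7)·R3: [0, 0, 0, 40, 80]
R5 ← R5 + R4: [0, 0, 0, 0, 0]
The echelon form has 4 nonzero rows, and every pivot lies in the first 4 columns, so rank(C) = rank([C|b]) = 4.
The system is consistent.
Free variables = (unknowns) − (rank) = 4 − 4 = 0.

0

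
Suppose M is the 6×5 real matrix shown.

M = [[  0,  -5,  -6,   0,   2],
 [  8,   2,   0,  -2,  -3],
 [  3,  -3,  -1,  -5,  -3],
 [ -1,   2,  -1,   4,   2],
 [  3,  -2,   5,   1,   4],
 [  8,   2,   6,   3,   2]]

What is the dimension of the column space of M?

Row reduce to echelon form.
Swap R1 ↔ R2
R3 ← R3 − (3/8)·R1: [0, -15/4, -1, -17/4, -15/8]
R4 ← R4 + (1/8)·R1: [0, 9/4, -1, 15/4, 13/8]
R5 ← R5 − (3/8)·R1: [0, -11/4, 5, 7/4, 41/8]
R6 ← R6 − R1: [0, 0, 6, 5, 5]
R3 ← R3 − (3/4)·R2: [0, 0, 7/2, -17/4, -27/8]
R4 ← R4 + (9/20)·R2: [0, 0, -37/10, 15/4, 101/40]
R5 ← R5 − (11/20)·R2: [0, 0, 83/10, 7/4, 161/40]
R4 ← R4 + (37/35)·R3: [0, 0, 0, -26/35, -73/70]
R5 ← R5 − (83/35)·R3: [0, 0, 0, 414/35, 421/35]
R6 ← R6 − (12/7)·R3: [0, 0, 0, 86/7, 151/14]
R5 ← R5 + (207/13)·R4: [0, 0, 0, 0, -119/26]
R6 ← R6 + (215/13)·R4: [0, 0, 0, 0, -84/13]
R6 ← R6 − (24/17)·R5: [0, 0, 0, 0, 0]
Echelon form has 5 nonzero rows, so rank(M) = 5.
The column space has dimension equal to the rank: 5.

5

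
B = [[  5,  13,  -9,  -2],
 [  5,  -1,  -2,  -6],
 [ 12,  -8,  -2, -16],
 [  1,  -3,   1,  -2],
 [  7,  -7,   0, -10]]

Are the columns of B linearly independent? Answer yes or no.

no

Row reduce B to echelon form.
R2 ← R2 − R1: [0, -14, 7, -4]
R3 ← R3 − (12/5)·R1: [0, -196/5, 98/5, -56/5]
R4 ← R4 − (1/5)·R1: [0, -28/5, 14/5, -8/5]
R5 ← R5 − (7/5)·R1: [0, -126/5, 63/5, -36/5]
R3 ← R3 − (14/5)·R2: [0, 0, 0, 0]
R4 ← R4 − (2/5)·R2: [0, 0, 0, 0]
R5 ← R5 − (9/5)·R2: [0, 0, 0, 0]
2 pivots among 4 columns.
Only 2 < 4 pivot columns, so the columns are linearly dependent.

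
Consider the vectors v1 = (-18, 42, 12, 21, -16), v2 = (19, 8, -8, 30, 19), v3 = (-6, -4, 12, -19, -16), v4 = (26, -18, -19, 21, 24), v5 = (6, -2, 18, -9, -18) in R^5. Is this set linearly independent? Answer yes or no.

Form the matrix with these vectors as rows and row reduce.
R2 ← R2 + (19/18)·R1: [0, 157/3, 14/3, 313/6, 19/9]
R3 ← R3 − (1/3)·R1: [0, -18, 8, -26, -32/3]
R4 ← R4 + (13/9)·R1: [0, 128/3, -5/3, 154/3, 8/9]
R5 ← R5 + (1/3)·R1: [0, 12, 22, -2, -70/3]
R3 ← R3 + (54/157)·R2: [0, 0, 1508/157, -1265/157, -4682/471]
R4 ← R4 − (128/157)·R2: [0, 0, -859/157, 1382/157, -392/471]
R5 ← R5 − (36/157)·R2: [0, 0, 3286/157, -2192/157, -11218/471]
R4 ← R4 + (859/1508)·R3: [0, 0, 0, 6353/1508, -4897/754]
R5 ← R5 − (1643/754)·R3: [0, 0, 0, 2711/754, -813/377]
R5 ← R5 − (5422/6353)·R4: [0, 0, 0, 0, 21514/6353]
5 nonzero rows, so the 5 vectors span a space of dimension 5.
Since 5 = 5, the vectors are linearly independent.

yes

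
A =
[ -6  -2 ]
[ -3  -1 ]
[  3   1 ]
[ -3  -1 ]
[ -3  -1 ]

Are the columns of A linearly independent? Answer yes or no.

Row reduce A to echelon form.
R2 ← R2 − (1/2)·R1: [0, 0]
R3 ← R3 + (1/2)·R1: [0, 0]
R4 ← R4 − (1/2)·R1: [0, 0]
R5 ← R5 − (1/2)·R1: [0, 0]
1 pivot among 2 columns.
Only 1 < 2 pivot columns, so the columns are linearly dependent.

no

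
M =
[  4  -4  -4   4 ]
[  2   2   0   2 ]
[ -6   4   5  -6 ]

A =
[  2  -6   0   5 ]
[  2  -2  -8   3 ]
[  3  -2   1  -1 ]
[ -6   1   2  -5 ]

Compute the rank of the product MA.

First compute MA:
[[-36,  -4,  36,  -8],
 [ -4, -14, -12,   6],
 [ 47,  12, -39,   7]]
Now row reduce the product.
R2 ← R2 − (1/9)·R1: [0, -122/9, -16, 62/9]
R3 ← R3 + (47/36)·R1: [0, 61/9, 8, -31/9]
R3 ← R3 + (1/2)·R2: [0, 0, 0, 0]
2 nonzero rows, so rank(MA) = 2.

2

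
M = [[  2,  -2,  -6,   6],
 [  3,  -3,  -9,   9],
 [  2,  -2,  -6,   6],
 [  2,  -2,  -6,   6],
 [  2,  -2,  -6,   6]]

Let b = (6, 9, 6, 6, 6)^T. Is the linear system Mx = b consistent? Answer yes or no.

yes

Row reduce the augmented matrix [M | b].
R2 ← R2 − (3/2)·R1: [0, 0, 0, 0, 0]
R3 ← R3 − R1: [0, 0, 0, 0, 0]
R4 ← R4 − R1: [0, 0, 0, 0, 0]
R5 ← R5 − R1: [0, 0, 0, 0, 0]
The echelon form has 1 nonzero rows, and every pivot lies in the first 4 columns, so rank(M) = rank([M|b]) = 1.
The system is consistent.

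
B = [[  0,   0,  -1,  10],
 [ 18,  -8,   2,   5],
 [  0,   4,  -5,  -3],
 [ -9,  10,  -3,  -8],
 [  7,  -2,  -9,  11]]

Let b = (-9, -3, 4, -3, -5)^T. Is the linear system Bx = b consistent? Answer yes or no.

no

Row reduce the augmented matrix [B | b].
Swap R1 ↔ R2
R4 ← R4 + (1/2)·R1: [0, 6, -2, -11/2, -9/2]
R5 ← R5 − (7/18)·R1: [0, 10/9, -88/9, 163/18, -23/6]
Swap R2 ↔ R3
R4 ← R4 − (3/2)·R2: [0, 0, 11/2, -1, -21/2]
R5 ← R5 − (5/18)·R2: [0, 0, -151/18, 89/9, -89/18]
R4 ← R4 + (11/2)·R3: [0, 0, 0, 54, -60]
R5 ← R5 − (151/18)·R3: [0, 0, 0, -74, 635/9]
R5 ← R5 + (37/27)·R4: [0, 0, 0, 0, -35/3]
The echelon form has 5 nonzero rows; the last pivot sits in the augmented column, so rank(B) = 4 but rank([B|b]) = 5.
Since the ranks differ, the system is inconsistent.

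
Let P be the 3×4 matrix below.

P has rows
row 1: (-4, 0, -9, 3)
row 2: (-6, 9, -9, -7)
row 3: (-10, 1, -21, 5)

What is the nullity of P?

Row reduce to echelon form.
R2 ← R2 − (3/2)·R1: [0, 9, 9/2, -23/2]
R3 ← R3 − (5/2)·R1: [0, 1, 3/2, -5/2]
R3 ← R3 − (1/9)·R2: [0, 0, 1, -11/9]
3 nonzero rows, so rank(P) = 3.
P has 4 columns; by rank–nullity, nullity = 4 − 3 = 1.

1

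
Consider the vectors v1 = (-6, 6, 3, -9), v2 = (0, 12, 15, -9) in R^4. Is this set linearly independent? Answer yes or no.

yes

Form the matrix with these vectors as rows and row reduce.
2 nonzero rows, so the 2 vectors span a space of dimension 2.
Since 2 = 2, the vectors are linearly independent.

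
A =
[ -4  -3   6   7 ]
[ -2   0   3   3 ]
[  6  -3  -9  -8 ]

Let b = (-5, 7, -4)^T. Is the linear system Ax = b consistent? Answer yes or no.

Row reduce the augmented matrix [A | b].
R2 ← R2 − (1/2)·R1: [0, 3/2, 0, -1/2, 19/2]
R3 ← R3 + (3/2)·R1: [0, -15/2, 0, 5/2, -23/2]
R3 ← R3 + (5)·R2: [0, 0, 0, 0, 36]
The echelon form has 3 nonzero rows; the last pivot sits in the augmented column, so rank(A) = 2 but rank([A|b]) = 3.
Since the ranks differ, the system is inconsistent.

no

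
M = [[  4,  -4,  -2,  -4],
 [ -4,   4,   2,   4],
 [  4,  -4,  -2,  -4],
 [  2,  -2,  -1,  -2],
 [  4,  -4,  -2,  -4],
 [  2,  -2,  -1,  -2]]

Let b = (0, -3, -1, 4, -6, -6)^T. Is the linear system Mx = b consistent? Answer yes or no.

no

Row reduce the augmented matrix [M | b].
R2 ← R2 + R1: [0, 0, 0, 0, -3]
R3 ← R3 − R1: [0, 0, 0, 0, -1]
R4 ← R4 − (1/2)·R1: [0, 0, 0, 0, 4]
R5 ← R5 − R1: [0, 0, 0, 0, -6]
R6 ← R6 − (1/2)·R1: [0, 0, 0, 0, -6]
R3 ← R3 − (1/3)·R2: [0, 0, 0, 0, 0]
R4 ← R4 + (4/3)·R2: [0, 0, 0, 0, 0]
R5 ← R5 − (2)·R2: [0, 0, 0, 0, 0]
R6 ← R6 − (2)·R2: [0, 0, 0, 0, 0]
The echelon form has 2 nonzero rows; the last pivot sits in the augmented column, so rank(M) = 1 but rank([M|b]) = 2.
Since the ranks differ, the system is inconsistent.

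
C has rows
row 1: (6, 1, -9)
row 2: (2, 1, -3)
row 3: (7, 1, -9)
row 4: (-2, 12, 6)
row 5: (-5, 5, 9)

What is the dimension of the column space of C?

Row reduce to echelon form.
R2 ← R2 − (1/3)·R1: [0, 2/3, 0]
R3 ← R3 − (7/6)·R1: [0, -1/6, 3/2]
R4 ← R4 + (1/3)·R1: [0, 37/3, 3]
R5 ← R5 + (5/6)·R1: [0, 35/6, 3/2]
R3 ← R3 + (1/4)·R2: [0, 0, 3/2]
R4 ← R4 − (37/2)·R2: [0, 0, 3]
R5 ← R5 − (35/4)·R2: [0, 0, 3/2]
R4 ← R4 − (2)·R3: [0, 0, 0]
R5 ← R5 − R3: [0, 0, 0]
Echelon form has 3 nonzero rows, so rank(C) = 3.
The column space has dimension equal to the rank: 3.

3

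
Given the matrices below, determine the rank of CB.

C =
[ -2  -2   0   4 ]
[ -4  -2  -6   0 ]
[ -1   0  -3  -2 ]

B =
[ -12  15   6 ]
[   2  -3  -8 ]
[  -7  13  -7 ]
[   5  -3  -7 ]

First compute CB:
[[ 40, -36, -24],
 [ 86, -132,  34],
 [ 23, -48,  29]]
Now row reduce the product.
R2 ← R2 − (43/20)·R1: [0, -273/5, 428/5]
R3 ← R3 − (23/40)·R1: [0, -273/10, 214/5]
R3 ← R3 − (1/2)·R2: [0, 0, 0]
2 nonzero rows, so rank(CB) = 2.

2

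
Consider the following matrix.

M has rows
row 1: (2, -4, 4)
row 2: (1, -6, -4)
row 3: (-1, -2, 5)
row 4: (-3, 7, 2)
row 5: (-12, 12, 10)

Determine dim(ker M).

Row reduce to echelon form.
R2 ← R2 − (1/2)·R1: [0, -4, -6]
R3 ← R3 + (1/2)·R1: [0, -4, 7]
R4 ← R4 + (3/2)·R1: [0, 1, 8]
R5 ← R5 + (6)·R1: [0, -12, 34]
R3 ← R3 − R2: [0, 0, 13]
R4 ← R4 + (1/4)·R2: [0, 0, 13/2]
R5 ← R5 − (3)·R2: [0, 0, 52]
R4 ← R4 − (1/2)·R3: [0, 0, 0]
R5 ← R5 − (4)·R3: [0, 0, 0]
3 nonzero rows, so rank(M) = 3.
M has 3 columns; by rank–nullity, nullity = 3 − 3 = 0.

0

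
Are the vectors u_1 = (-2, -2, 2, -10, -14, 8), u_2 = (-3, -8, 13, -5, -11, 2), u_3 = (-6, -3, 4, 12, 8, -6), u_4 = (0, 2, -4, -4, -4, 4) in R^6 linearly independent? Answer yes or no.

no

Form the matrix with these vectors as rows and row reduce.
R2 ← R2 − (3/2)·R1: [0, -5, 10, 10, 10, -10]
R3 ← R3 − (3)·R1: [0, 3, -2, 42, 50, -30]
R3 ← R3 + (3/5)·R2: [0, 0, 4, 48, 56, -36]
R4 ← R4 + (2/5)·R2: [0, 0, 0, 0, 0, 0]
3 nonzero rows, so the 4 vectors span a space of dimension 3.
Since 3 < 4, the vectors are linearly dependent.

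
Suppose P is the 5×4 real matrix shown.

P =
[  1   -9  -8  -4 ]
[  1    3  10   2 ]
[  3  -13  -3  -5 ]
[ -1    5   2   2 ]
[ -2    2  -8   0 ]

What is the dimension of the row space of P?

Row reduce to echelon form.
R2 ← R2 − R1: [0, 12, 18, 6]
R3 ← R3 − (3)·R1: [0, 14, 21, 7]
R4 ← R4 + R1: [0, -4, -6, -2]
R5 ← R5 + (2)·R1: [0, -16, -24, -8]
R3 ← R3 − (7/6)·R2: [0, 0, 0, 0]
R4 ← R4 + (1/3)·R2: [0, 0, 0, 0]
R5 ← R5 + (4/3)·R2: [0, 0, 0, 0]
Echelon form has 2 nonzero rows, so rank(P) = 2.
The row space has dimension equal to the rank: 2.

2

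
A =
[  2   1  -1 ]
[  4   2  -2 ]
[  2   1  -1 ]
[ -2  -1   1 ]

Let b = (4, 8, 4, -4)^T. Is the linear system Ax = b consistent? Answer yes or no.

yes

Row reduce the augmented matrix [A | b].
R2 ← R2 − (2)·R1: [0, 0, 0, 0]
R3 ← R3 − R1: [0, 0, 0, 0]
R4 ← R4 + R1: [0, 0, 0, 0]
The echelon form has 1 nonzero rows, and every pivot lies in the first 3 columns, so rank(A) = rank([A|b]) = 1.
The system is consistent.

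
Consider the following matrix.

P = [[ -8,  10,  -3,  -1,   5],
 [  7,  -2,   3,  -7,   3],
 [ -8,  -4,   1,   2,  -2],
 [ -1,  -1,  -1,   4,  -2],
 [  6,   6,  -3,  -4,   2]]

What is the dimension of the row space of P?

Row reduce to echelon form.
R2 ← R2 + (7/8)·R1: [0, 27/4, 3/8, -63/8, 59/8]
R3 ← R3 − R1: [0, -14, 4, 3, -7]
R4 ← R4 − (1/8)·R1: [0, -9/4, -5/8, 33/8, -21/8]
R5 ← R5 + (3/4)·R1: [0, 27/2, -21/4, -19/4, 23/4]
R3 ← R3 + (56/27)·R2: [0, 0, 43/9, -40/3, 224/27]
R4 ← R4 + (1/3)·R2: [0, 0, -1/2, 3/2, -1/6]
R5 ← R5 − (2)·R2: [0, 0, -6, 11, -9]
R4 ← R4 + (9/86)·R3: [0, 0, 0, 9/86, 181/258]
R5 ← R5 + (54/43)·R3: [0, 0, 0, -247/43, 61/43]
R5 ← R5 + (494/9)·R4: [0, 0, 0, 0, 1078/27]
Echelon form has 5 nonzero rows, so rank(P) = 5.
The row space has dimension equal to the rank: 5.

5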